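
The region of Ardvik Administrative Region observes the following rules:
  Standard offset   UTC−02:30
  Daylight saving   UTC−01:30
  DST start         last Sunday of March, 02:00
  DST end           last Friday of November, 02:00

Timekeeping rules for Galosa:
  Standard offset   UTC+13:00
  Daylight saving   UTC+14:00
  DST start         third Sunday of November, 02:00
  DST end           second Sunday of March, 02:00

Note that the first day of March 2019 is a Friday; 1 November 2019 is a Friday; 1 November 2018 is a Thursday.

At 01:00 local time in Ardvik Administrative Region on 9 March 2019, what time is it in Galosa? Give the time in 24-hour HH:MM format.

17:30

1 March 2019 is a Friday, so Sundays fall on 3, 10, 17, 24, 31; the last is March 31.
1 November 2019 is a Friday, so Fridays fall on 1, 8, 15, 22, 29; the last is November 29.
9 March 2019 does not fall between 31 March and 29 November, so daylight saving is not in effect and Ardvik Administrative Region is at UTC−02:30.
01:00 Ardvik Administrative Region + 2h30m = 03:30 UTC.
1 November 2018 is a Thursday, so the first Sunday is November 4 and the third is November 18.
1 March 2019 is a Friday, so the first Sunday is March 3 and the second is March 10.
At the standard offset (UTC+13:00), 03:30 UTC + 13h = 16:30 Galosa standard time.
The standard-time date in Galosa, 9 March 2019, lies within the daylight-saving period (18 November 2018 – 10 March 2019), so Galosa is on daylight time, UTC+14:00.
03:30 UTC + 14h = 17:30 Galosa.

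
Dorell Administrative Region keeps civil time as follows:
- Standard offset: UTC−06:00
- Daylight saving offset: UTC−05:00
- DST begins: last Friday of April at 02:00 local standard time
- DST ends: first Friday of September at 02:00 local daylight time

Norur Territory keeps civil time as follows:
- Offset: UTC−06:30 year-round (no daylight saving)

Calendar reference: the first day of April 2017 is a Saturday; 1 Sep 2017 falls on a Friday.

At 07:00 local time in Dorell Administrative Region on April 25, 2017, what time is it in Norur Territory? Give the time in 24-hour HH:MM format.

06:30

1 April 2017 is a Saturday, so Fridays fall on 7, 14, 21, 28; the last is April 28.
1 September 2017 is a Friday, so the first Friday is September 1.
Daylight saving runs 28 April – 1 September; April 25, 2017 is outside that window, so Dorell Administrative Region is on standard time at UTC−06:00.
07:00 Dorell Administrative Region + 6h = 13:00 UTC.
Norur Territory stays on UTC−06:30 all year.
13:00 UTC − 6h30m = 06:30 Norur Territory.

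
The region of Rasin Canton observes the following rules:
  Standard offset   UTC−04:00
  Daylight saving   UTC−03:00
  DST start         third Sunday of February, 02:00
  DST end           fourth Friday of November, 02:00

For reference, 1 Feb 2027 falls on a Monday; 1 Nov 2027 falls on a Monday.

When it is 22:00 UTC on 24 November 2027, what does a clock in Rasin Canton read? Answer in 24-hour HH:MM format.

19:00

1 February 2027 is a Monday, so the first Sunday is February 7 and the third is February 21.
1 November 2027 is a Monday, so the first Friday is November 5 and the fourth is November 26.
At the standard offset (UTC−04:00), 22:00 UTC − 4h = 18:00 Rasin Canton standard time.
The standard-time date in Rasin Canton, 24 November 2027, lies within the daylight-saving period (21 February – 26 November), so Rasin Canton is on daylight time, UTC−03:00.
22:00 UTC − 3h = 19:00 local.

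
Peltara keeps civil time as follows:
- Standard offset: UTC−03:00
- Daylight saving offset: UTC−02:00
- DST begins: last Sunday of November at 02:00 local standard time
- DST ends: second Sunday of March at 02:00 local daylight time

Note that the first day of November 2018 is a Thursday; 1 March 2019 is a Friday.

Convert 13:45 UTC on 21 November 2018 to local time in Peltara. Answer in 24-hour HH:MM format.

10:45

1 November 2018 is a Thursday, so Sundays fall on 4, 11, 18, 25; the last is November 25.
1 March 2019 is a Friday, so the first Sunday is March 3 and the second is March 10.
At the standard offset (UTC−03:00), 13:45 UTC − 3h = 10:45 Peltara standard time.
Daylight saving runs 25 November 2018 – 10 March 2019; the standard-time date in Peltara, 21 November 2018, is outside that window, so Peltara is on standard time at UTC−03:00.
13:45 UTC − 3h = 10:45 local.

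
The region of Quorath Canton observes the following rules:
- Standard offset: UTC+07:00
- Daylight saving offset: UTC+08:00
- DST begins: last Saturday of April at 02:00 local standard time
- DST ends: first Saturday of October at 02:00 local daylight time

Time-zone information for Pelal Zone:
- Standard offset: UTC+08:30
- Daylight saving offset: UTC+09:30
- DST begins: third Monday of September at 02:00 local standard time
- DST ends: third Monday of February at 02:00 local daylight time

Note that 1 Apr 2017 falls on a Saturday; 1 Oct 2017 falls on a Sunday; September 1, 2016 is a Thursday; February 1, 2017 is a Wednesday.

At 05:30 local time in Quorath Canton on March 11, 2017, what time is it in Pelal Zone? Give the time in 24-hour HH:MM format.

07:00

1 April 2017 is a Saturday, so Saturdays fall on 1, 8, 15, 22, 29; the last is April 29.
1 October 2017 is a Sunday, so the first Saturday is October 7.
March 11, 2017 is outside the daylight-saving period (29 April – 7 October), so Quorath Canton is on standard time, UTC+07:00.
05:30 Quorath Canton − 7h = 22:30 UTC (rolling into the previous day, 10 March 2017).
1 September 2016 is a Thursday, so the first Monday is September 5 and the third is September 19.
1 February 2017 is a Wednesday, so the first Monday is February 6 and the third is February 20.
At the standard offset (UTC+08:30), 22:30 UTC + 8h30m = 07:00 Pelal Zone standard time (rolling into the next day, 11 March 2017).
The standard-time date in Pelal Zone, March 11, 2017, does not fall between 19 September 2016 and 20 February 2017, so daylight saving is not in effect and Pelal Zone is at UTC+08:30.
22:30 UTC + 8h30m = 07:00 Pelal Zone (rolling into the next day, 11 March 2017).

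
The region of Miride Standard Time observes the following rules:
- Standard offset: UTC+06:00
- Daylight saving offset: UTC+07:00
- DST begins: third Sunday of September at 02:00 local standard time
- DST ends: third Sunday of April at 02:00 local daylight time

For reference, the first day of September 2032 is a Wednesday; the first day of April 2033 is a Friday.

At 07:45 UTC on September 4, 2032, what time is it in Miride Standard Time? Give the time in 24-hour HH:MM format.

1 September 2032 is a Wednesday, so the first Sunday is September 5 and the third is September 19.
1 April 2033 is a Friday, so the first Sunday is April 3 and the third is April 17.
At the standard offset (UTC+06:00), 07:45 UTC + 6h = 13:45 Miride Standard Time standard time.
The standard-time date in Miride Standard Time, September 4, 2032, does not fall between 19 September 2032 and 17 April 2033, so daylight saving is not in effect and Miride Standard Time is at UTC+06:00.
07:45 UTC + 6h = 13:45 local.

13:45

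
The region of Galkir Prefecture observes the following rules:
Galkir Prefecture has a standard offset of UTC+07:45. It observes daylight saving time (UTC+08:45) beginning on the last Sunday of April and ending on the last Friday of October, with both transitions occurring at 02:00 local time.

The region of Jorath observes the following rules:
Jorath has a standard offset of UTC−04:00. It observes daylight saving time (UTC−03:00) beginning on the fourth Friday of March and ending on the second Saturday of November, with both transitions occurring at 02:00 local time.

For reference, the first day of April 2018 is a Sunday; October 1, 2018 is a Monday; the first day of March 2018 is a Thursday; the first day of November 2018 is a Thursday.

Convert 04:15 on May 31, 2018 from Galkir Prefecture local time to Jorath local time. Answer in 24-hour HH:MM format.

1 April 2018 is a Sunday, so Sundays fall on 1, 8, 15, 22, 29; the last is April 29.
1 October 2018 is a Monday, so Fridays fall on 5, 12, 19, 26; the last is October 26.
May 31, 2018 lies within the daylight-saving period (29 April – 26 October), so Galkir Prefecture is on daylight time, UTC+08:45.
04:15 Galkir Prefecture − 8h45m = 19:30 UTC (rolling into the previous day, 30 May 2018).
1 March 2018 is a Thursday, so the first Friday is March 2 and the fourth is March 23.
1 November 2018 is a Thursday, so the first Saturday is November 3 and the second is November 10.
At the standard offset (UTC−04:00), 19:30 UTC − 4h = 15:30 Jorath standard time.
The standard-time date in Jorath, May 30, 2018, falls between 23 March and 10 November, so daylight saving is in effect and Jorath is at UTC−03:00.
19:30 UTC − 3h = 16:30 Jorath.

16:30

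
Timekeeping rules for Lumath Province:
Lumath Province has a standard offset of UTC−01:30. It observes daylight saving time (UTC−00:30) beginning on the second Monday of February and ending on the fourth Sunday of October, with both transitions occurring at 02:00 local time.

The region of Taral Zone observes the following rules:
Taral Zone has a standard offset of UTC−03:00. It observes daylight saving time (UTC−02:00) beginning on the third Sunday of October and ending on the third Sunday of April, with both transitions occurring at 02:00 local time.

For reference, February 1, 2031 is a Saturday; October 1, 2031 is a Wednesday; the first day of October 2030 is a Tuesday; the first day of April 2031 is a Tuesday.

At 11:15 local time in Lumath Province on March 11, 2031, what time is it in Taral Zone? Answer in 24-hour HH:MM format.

1 February 2031 is a Saturday, so the first Monday is February 3 and the second is February 10.
1 October 2031 is a Wednesday, so the first Sunday is October 5 and the fourth is October 26.
Daylight saving runs 10 February – 26 October; March 11, 2031 is inside that window, so Lumath Province is at UTC−00:30.
11:15 Lumath Province + 0h30m = 11:45 UTC.
1 October 2030 is a Tuesday, so the first Sunday is October 6 and the third is October 20.
1 April 2031 is a Tuesday, so the first Sunday is April 6 and the third is April 20.
At the standard offset (UTC−03:00), 11:45 UTC − 3h = 08:45 Taral Zone standard time.
The standard-time date in Taral Zone, March 11, 2031, falls between 20 October 2030 and 20 April 2031, so daylight saving is in effect and Taral Zone is at UTC−02:00.
11:45 UTC − 2h = 09:45 Taral Zone.

09:45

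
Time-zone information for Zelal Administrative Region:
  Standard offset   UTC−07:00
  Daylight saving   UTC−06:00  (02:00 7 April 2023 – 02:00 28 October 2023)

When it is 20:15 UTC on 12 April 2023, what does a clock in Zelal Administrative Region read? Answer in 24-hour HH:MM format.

14:15

At the standard offset (UTC−07:00), 20:15 UTC − 7h = 13:15 Zelal Administrative Region standard time.
Daylight saving runs 7 April – 28 October; the standard-time date in Zelal Administrative Region, 12 April 2023, is inside that window, so Zelal Administrative Region is at UTC−06:00.
20:15 UTC − 6h = 14:15 local.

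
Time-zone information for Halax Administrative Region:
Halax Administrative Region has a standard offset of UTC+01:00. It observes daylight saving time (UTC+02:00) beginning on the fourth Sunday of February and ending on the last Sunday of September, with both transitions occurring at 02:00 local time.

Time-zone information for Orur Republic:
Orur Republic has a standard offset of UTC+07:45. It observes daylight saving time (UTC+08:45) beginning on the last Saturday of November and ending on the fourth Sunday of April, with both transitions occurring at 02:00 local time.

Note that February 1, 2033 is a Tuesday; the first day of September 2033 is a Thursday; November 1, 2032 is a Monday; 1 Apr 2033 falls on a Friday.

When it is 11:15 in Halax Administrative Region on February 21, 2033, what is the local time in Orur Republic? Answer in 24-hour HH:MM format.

1 February 2033 is a Tuesday, so the first Sunday is February 6 and the fourth is February 27.
1 September 2033 is a Thursday, so Sundays fall on 4, 11, 18, 25; the last is September 25.
Daylight saving runs 27 February – 25 September; February 21, 2033 is outside that window, so Halax Administrative Region is on standard time at UTC+01:00.
11:15 Halax Administrative Region − 1h = 10:15 UTC.
1 November 2032 is a Monday, so Saturdays fall on 6, 13, 20, 27; the last is November 27.
1 April 2033 is a Friday, so the first Sunday is April 3 and the fourth is April 24.
At the standard offset (UTC+07:45), 10:15 UTC + 7h45m = 18:00 Orur Republic standard time.
Daylight saving runs 27 November 2032 – 24 April 2033; the standard-time date in Orur Republic, February 21, 2033, is inside that window, so Orur Republic is at UTC+08:45.
10:15 UTC + 8h45m = 19:00 Orur Republic.

19:00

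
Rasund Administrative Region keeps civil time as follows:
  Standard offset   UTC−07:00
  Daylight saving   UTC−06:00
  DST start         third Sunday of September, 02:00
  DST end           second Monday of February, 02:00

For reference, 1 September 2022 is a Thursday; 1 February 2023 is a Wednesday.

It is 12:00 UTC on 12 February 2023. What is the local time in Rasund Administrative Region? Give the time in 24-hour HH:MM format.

1 September 2022 is a Thursday, so the first Sunday is September 4 and the third is September 18.
1 February 2023 is a Wednesday, so the first Monday is February 6 and the second is February 13.
At the standard offset (UTC−07:00), 12:00 UTC − 7h = 05:00 Rasund Administrative Region standard time.
The standard-time date in Rasund Administrative Region, 12 February 2023, falls between 18 September 2022 and 13 February 2023, so daylight saving is in effect and Rasund Administrative Region is at UTC−06:00.
12:00 UTC − 6h = 06:00 local.

06:00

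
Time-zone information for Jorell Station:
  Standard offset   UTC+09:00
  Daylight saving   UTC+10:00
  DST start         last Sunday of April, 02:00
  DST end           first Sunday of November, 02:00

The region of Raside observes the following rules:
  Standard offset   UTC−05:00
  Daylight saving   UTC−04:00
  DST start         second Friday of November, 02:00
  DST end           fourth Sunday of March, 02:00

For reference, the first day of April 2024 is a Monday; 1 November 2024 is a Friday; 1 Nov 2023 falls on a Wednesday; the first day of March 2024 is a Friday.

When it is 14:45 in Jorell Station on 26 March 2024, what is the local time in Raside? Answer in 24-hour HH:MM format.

00:45

1 April 2024 is a Monday, so Sundays fall on 7, 14, 21, 28; the last is April 28.
1 November 2024 is a Friday, so the first Sunday is November 3.
26 March 2024 does not fall between 28 April and 3 November, so daylight saving is not in effect and Jorell Station is at UTC+09:00.
14:45 Jorell Station − 9h = 05:45 UTC.
1 November 2023 is a Wednesday, so the first Friday is November 3 and the second is November 10.
1 March 2024 is a Friday, so the first Sunday is March 3 and the fourth is March 24.
At the standard offset (UTC−05:00), 05:45 UTC − 5h = 00:45 Raside standard time.
Daylight saving runs 10 November 2023 – 24 March 2024; the standard-time date in Raside, 26 March 2024, is outside that window, so Raside is on standard time at UTC−05:00.
05:45 UTC − 5h = 00:45 Raside.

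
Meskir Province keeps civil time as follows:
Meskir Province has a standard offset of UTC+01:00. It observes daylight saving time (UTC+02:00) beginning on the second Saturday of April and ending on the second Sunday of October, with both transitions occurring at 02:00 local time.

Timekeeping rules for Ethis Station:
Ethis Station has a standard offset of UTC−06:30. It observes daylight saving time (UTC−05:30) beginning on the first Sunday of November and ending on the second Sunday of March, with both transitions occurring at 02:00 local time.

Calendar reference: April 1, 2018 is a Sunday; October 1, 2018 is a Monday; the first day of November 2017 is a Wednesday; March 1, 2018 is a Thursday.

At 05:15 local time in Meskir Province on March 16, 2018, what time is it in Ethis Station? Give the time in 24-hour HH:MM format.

21:45

1 April 2018 is a Sunday, so the first Saturday is April 7 and the second is April 14.
1 October 2018 is a Monday, so the first Sunday is October 7 and the second is October 14.
March 16, 2018 is outside the daylight-saving period (14 April – 14 October), so Meskir Province is on standard time, UTC+01:00.
05:15 Meskir Province − 1h = 04:15 UTC.
1 November 2017 is a Wednesday, so the first Sunday is November 5.
1 March 2018 is a Thursday, so the first Sunday is March 4 and the second is March 11.
At the standard offset (UTC−06:30), 04:15 UTC − 6h30m = 21:45 Ethis Station standard time (rolling into the previous day, 15 March 2018).
Daylight saving runs 5 November 2017 – 11 March 2018; the standard-time date in Ethis Station, March 15, 2018, is outside that window, so Ethis Station is on standard time at UTC−06:30.
04:15 UTC − 6h30m = 21:45 Ethis Station (rolling into the previous day, 15 March 2018).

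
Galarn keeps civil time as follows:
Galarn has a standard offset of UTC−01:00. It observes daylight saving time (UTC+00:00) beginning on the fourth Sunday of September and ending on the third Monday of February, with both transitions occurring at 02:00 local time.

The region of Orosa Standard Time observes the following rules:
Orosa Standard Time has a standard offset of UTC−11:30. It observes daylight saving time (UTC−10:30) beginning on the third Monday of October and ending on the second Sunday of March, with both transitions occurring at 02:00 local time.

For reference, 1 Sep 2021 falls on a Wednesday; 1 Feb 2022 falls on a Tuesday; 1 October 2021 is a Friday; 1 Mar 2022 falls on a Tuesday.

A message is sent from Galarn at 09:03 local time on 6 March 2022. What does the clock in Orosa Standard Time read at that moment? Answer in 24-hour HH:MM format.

23:33

1 September 2021 is a Wednesday, so the first Sunday is September 5 and the fourth is September 26.
1 February 2022 is a Tuesday, so the first Monday is February 7 and the third is February 21.
Daylight saving runs 26 September 2021 – 21 February 2022; 6 March 2022 is outside that window, so Galarn is on standard time at UTC−01:00.
09:03 Galarn + 1h = 10:03 UTC.
1 October 2021 is a Friday, so the first Monday is October 4 and the third is October 18.
1 March 2022 is a Tuesday, so the first Sunday is March 6 and the second is March 13.
At the standard offset (UTC−11:30), 10:03 UTC − 11h30m = 22:33 Orosa Standard Time standard time (rolling into the previous day, 5 March 2022).
The standard-time date in Orosa Standard Time, 5 March 2022, falls between 18 October 2021 and 13 March 2022, so daylight saving is in effect and Orosa Standard Time is at UTC−10:30.
10:03 UTC − 10h30m = 23:33 Orosa Standard Time (rolling into the previous day, 5 March 2022).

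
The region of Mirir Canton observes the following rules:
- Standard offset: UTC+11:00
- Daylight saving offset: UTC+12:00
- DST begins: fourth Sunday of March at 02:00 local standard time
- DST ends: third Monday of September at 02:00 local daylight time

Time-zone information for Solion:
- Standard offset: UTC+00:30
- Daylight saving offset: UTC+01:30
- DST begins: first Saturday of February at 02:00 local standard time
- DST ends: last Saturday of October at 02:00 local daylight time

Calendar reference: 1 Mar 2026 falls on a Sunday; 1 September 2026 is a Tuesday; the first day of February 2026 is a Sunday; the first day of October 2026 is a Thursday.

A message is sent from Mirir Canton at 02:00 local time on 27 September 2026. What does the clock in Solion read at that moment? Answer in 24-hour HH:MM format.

1 March 2026 is a Sunday, so the first Sunday is March 1 and the fourth is March 22.
1 September 2026 is a Tuesday, so the first Monday is September 7 and the third is September 21.
Daylight saving runs 22 March – 21 September; 27 September 2026 is outside that window, so Mirir Canton is on standard time at UTC+11:00.
02:00 Mirir Canton − 11h = 15:00 UTC (rolling into the previous day, 26 September 2026).
1 February 2026 is a Sunday, so the first Saturday is February 7.
1 October 2026 is a Thursday, so Saturdays fall on 3, 10, 17, 24, 31; the last is October 31.
At the standard offset (UTC+00:30), 15:00 UTC + 0h30m = 15:30 Solion standard time.
The standard-time date in Solion, 26 September 2026, lies within the daylight-saving period (7 February – 31 October), so Solion is on daylight time, UTC+01:30.
15:00 UTC + 1h30m = 16:30 Solion.

16:30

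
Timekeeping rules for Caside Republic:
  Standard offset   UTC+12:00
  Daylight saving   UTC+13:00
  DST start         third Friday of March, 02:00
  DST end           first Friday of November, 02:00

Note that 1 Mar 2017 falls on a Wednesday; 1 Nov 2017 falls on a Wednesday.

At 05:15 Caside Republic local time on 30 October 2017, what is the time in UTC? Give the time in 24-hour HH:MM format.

16:15

1 March 2017 is a Wednesday, so the first Friday is March 3 and the third is March 17.
1 November 2017 is a Wednesday, so the first Friday is November 3.
30 October 2017 falls between 17 March and 3 November, so daylight saving is in effect and Caside Republic is at UTC+13:00.
05:15 local − 13h = 16:15 UTC (rolling into the previous day, 29 October 2017).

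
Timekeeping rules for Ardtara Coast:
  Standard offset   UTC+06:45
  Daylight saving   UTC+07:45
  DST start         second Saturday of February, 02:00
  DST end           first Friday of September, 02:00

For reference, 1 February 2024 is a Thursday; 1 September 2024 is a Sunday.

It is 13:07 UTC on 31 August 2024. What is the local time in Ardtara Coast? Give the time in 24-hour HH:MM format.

1 February 2024 is a Thursday, so the first Saturday is February 3 and the second is February 10.
1 September 2024 is a Sunday, so the first Friday is September 6.
At the standard offset (UTC+06:45), 13:07 UTC + 6h45m = 19:52 Ardtara Coast standard time.
The standard-time date in Ardtara Coast, 31 August 2024, falls between 10 February and 6 September, so daylight saving is in effect and Ardtara Coast is at UTC+07:45.
13:07 UTC + 7h45m = 20:52 local.

20:52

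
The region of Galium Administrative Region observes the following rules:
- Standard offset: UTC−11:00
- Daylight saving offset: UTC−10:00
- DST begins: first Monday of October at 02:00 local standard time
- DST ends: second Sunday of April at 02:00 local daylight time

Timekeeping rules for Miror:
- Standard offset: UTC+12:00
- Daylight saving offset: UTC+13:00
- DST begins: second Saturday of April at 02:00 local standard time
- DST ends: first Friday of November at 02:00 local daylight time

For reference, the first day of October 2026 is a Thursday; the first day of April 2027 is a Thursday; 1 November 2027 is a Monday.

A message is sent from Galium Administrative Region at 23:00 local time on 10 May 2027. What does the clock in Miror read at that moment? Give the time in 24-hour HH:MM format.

1 October 2026 is a Thursday, so the first Monday is October 5.
1 April 2027 is a Thursday, so the first Sunday is April 4 and the second is April 11.
10 May 2027 does not fall between 5 October 2026 and 11 April 2027, so daylight saving is not in effect and Galium Administrative Region is at UTC−11:00.
23:00 Galium Administrative Region + 11h = 10:00 UTC (rolling into the next day, 11 May 2027).
1 April 2027 is a Thursday, so the first Saturday is April 3 and the second is April 10.
1 November 2027 is a Monday, so the first Friday is November 5.
At the standard offset (UTC+12:00), 10:00 UTC + 12h = 22:00 Miror standard time.
The standard-time date in Miror, 11 May 2027, falls between 10 April and 5 November, so daylight saving is in effect and Miror is at UTC+13:00.
10:00 UTC + 13h = 23:00 Miror.

23:00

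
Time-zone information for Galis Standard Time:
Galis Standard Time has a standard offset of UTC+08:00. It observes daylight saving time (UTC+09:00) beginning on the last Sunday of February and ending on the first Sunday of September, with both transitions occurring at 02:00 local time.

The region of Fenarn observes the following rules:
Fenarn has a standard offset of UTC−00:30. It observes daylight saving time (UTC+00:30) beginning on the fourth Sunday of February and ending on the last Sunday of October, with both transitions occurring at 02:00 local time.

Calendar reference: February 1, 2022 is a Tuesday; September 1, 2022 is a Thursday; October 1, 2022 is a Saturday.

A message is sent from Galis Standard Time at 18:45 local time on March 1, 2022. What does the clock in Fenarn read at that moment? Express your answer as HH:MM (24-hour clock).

10:15

1 February 2022 is a Tuesday, so Sundays fall on 6, 13, 20, 27; the last is February 27.
1 September 2022 is a Thursday, so the first Sunday is September 4.
March 1, 2022 lies within the daylight-saving period (27 February – 4 September), so Galis Standard Time is on daylight time, UTC+09:00.
18:45 Galis Standard Time − 9h = 09:45 UTC.
1 February 2022 is a Tuesday, so the first Sunday is February 6 and the fourth is February 27.
1 October 2022 is a Saturday, so Sundays fall on 2, 9, 16, 23, 30; the last is October 30.
At the standard offset (UTC−00:30), 09:45 UTC − 0h30m = 09:15 Fenarn standard time.
The standard-time date in Fenarn, March 1, 2022, falls between 27 February and 30 October, so daylight saving is in effect and Fenarn is at UTC+00:30.
09:45 UTC + 0h30m = 10:15 Fenarn.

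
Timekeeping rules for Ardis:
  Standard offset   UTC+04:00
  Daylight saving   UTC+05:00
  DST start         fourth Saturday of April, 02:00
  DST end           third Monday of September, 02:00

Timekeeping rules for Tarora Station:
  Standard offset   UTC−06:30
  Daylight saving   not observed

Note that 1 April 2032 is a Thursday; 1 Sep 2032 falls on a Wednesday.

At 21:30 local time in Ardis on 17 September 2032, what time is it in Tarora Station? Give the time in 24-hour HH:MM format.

1 April 2032 is a Thursday, so the first Saturday is April 3 and the fourth is April 24.
1 September 2032 is a Wednesday, so the first Monday is September 6 and the third is September 20.
17 September 2032 falls between 24 April and 20 September, so daylight saving is in effect and Ardis is at UTC+05:00.
21:30 Ardis − 5h = 16:30 UTC.
Tarora Station has no daylight saving, so its offset is UTC−06:30 year-round.
16:30 UTC − 6h30m = 10:00 Tarora Station.

10:00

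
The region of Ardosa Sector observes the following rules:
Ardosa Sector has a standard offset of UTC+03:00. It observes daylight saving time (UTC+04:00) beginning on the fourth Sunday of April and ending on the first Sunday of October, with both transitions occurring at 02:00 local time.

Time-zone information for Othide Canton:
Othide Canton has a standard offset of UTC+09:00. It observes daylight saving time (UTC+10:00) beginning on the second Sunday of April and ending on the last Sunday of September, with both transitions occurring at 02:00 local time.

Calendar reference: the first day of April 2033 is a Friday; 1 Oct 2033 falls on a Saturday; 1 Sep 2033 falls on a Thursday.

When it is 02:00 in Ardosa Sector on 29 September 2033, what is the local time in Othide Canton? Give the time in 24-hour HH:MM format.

1 April 2033 is a Friday, so the first Sunday is April 3 and the fourth is April 24.
1 October 2033 is a Saturday, so the first Sunday is October 2.
29 September 2033 lies within the daylight-saving period (24 April – 2 October), so Ardosa Sector is on daylight time, UTC+04:00.
02:00 Ardosa Sector − 4h = 22:00 UTC (rolling into the previous day, 28 September 2033).
1 April 2033 is a Friday, so the first Sunday is April 3 and the second is April 10.
1 September 2033 is a Thursday, so Sundays fall on 4, 11, 18, 25; the last is September 25.
At the standard offset (UTC+09:00), 22:00 UTC + 9h = 07:00 Othide Canton standard time (rolling into the next day, 29 September 2033).
The standard-time date in Othide Canton, 29 September 2033, does not fall between 10 April and 25 September, so daylight saving is not in effect and Othide Canton is at UTC+09:00.
22:00 UTC + 9h = 07:00 Othide Canton (rolling into the next day, 29 September 2033).

07:00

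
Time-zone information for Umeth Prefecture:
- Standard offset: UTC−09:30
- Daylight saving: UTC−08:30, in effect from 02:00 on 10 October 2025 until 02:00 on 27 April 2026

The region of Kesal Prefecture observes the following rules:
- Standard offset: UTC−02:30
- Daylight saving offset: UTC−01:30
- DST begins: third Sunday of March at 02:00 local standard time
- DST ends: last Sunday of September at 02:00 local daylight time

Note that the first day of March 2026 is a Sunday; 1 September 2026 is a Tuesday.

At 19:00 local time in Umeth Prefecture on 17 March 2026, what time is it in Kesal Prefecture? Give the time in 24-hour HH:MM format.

02:00

17 March 2026 falls between 10 October 2025 and 27 April 2026, so daylight saving is in effect and Umeth Prefecture is at UTC−08:30.
19:00 Umeth Prefecture + 8h30m = 03:30 UTC (rolling into the next day, 18 March 2026).
1 March 2026 is a Sunday, so the first Sunday is March 1 and the third is March 15.
1 September 2026 is a Tuesday, so Sundays fall on 6, 13, 20, 27; the last is September 27.
At the standard offset (UTC−02:30), 03:30 UTC − 2h30m = 01:00 Kesal Prefecture standard time.
Daylight saving runs 15 March – 27 September; the standard-time date in Kesal Prefecture, 18 March 2026, is inside that window, so Kesal Prefecture is at UTC−01:30.
03:30 UTC − 1h30m = 02:00 Kesal Prefecture.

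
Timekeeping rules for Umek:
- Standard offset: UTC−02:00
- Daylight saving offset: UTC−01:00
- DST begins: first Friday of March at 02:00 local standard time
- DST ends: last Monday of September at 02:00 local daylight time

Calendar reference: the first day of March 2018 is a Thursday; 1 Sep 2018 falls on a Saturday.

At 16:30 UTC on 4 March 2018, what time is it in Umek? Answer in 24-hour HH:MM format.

1 March 2018 is a Thursday, so the first Friday is March 2.
1 September 2018 is a Saturday, so Mondays fall on 3, 10, 17, 24; the last is September 24.
At the standard offset (UTC−02:00), 16:30 UTC − 2h = 14:30 Umek standard time.
Daylight saving runs 2 March – 24 September; the standard-time date in Umek, 4 March 2018, is inside that window, so Umek is at UTC−01:00.
16:30 UTC − 1h = 15:30 local.

15:30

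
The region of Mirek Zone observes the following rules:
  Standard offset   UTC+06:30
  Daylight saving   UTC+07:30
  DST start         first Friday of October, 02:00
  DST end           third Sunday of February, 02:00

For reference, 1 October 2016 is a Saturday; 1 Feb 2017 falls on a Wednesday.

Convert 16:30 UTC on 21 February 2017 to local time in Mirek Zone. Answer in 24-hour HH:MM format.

23:00

1 October 2016 is a Saturday, so the first Friday is October 7.
1 February 2017 is a Wednesday, so the first Sunday is February 5 and the third is February 19.
At the standard offset (UTC+06:30), 16:30 UTC + 6h30m = 23:00 Mirek Zone standard time.
The standard-time date in Mirek Zone, 21 February 2017, is outside the daylight-saving period (7 October 2016 – 19 February 2017), so Mirek Zone is on standard time, UTC+06:30.
16:30 UTC + 6h30m = 23:00 local.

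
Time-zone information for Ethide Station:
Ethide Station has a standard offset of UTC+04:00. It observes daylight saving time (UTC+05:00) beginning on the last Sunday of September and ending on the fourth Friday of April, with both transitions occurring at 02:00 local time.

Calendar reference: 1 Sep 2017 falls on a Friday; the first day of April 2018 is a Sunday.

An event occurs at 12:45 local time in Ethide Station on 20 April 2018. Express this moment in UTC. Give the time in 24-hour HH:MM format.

07:45

1 September 2017 is a Friday, so Sundays fall on 3, 10, 17, 24; the last is September 24.
1 April 2018 is a Sunday, so the first Friday is April 6 and the fourth is April 27.
Daylight saving runs 24 September 2017 – 27 April 2018; 20 April 2018 is inside that window, so Ethide Station is at UTC+05:00.
12:45 local − 5h = 07:45 UTC.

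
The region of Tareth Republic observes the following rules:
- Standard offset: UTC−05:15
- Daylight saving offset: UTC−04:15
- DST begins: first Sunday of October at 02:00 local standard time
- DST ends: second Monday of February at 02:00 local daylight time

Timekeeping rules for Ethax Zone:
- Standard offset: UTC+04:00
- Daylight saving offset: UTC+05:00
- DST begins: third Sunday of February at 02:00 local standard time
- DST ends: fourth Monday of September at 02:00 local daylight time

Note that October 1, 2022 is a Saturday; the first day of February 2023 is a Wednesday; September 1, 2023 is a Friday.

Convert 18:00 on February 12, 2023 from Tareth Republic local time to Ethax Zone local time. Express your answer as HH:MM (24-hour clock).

02:15

1 October 2022 is a Saturday, so the first Sunday is October 2.
1 February 2023 is a Wednesday, so the first Monday is February 6 and the second is February 13.
February 12, 2023 falls between 2 October 2022 and 13 February 2023, so daylight saving is in effect and Tareth Republic is at UTC−04:15.
18:00 Tareth Republic + 4h15m = 22:15 UTC.
1 February 2023 is a Wednesday, so the first Sunday is February 5 and the third is February 19.
1 September 2023 is a Friday, so the first Monday is September 4 and the fourth is September 25.
At the standard offset (UTC+04:00), 22:15 UTC + 4h = 02:15 Ethax Zone standard time (rolling into the next day, 13 February 2023).
The standard-time date in Ethax Zone, February 13, 2023, is outside the daylight-saving period (19 February – 25 September), so Ethax Zone is on standard time, UTC+04:00.
22:15 UTC + 4h = 02:15 Ethax Zone (rolling into the next day, 13 February 2023).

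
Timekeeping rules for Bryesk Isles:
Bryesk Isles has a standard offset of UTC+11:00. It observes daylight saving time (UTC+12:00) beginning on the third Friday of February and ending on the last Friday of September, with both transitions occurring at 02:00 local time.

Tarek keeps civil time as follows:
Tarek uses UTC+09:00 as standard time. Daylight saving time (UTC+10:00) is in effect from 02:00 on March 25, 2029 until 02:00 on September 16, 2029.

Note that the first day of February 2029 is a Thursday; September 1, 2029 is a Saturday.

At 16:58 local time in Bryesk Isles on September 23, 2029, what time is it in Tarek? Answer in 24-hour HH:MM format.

1 February 2029 is a Thursday, so the first Friday is February 2 and the third is February 16.
1 September 2029 is a Saturday, so Fridays fall on 7, 14, 21, 28; the last is September 28.
Daylight saving runs 16 February – 28 September; September 23, 2029 is inside that window, so Bryesk Isles is at UTC+12:00.
16:58 Bryesk Isles − 12h = 04:58 UTC.
At the standard offset (UTC+09:00), 04:58 UTC + 9h = 13:58 Tarek standard time.
The standard-time date in Tarek, September 23, 2029, is outside the daylight-saving period (25 March – 16 September), so Tarek is on standard time, UTC+09:00.
04:58 UTC + 9h = 13:58 Tarek.

13:58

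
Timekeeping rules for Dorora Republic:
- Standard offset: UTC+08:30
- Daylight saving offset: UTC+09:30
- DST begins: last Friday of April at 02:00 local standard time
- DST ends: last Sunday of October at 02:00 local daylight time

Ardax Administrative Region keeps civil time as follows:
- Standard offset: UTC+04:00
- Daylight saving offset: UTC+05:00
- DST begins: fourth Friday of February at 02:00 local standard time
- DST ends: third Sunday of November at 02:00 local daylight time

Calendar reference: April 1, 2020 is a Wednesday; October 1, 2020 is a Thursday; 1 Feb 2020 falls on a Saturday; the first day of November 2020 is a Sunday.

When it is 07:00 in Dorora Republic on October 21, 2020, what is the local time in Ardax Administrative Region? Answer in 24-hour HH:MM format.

1 April 2020 is a Wednesday, so Fridays fall on 3, 10, 17, 24; the last is April 24.
1 October 2020 is a Thursday, so Sundays fall on 4, 11, 18, 25; the last is October 25.
Daylight saving runs 24 April – 25 October; October 21, 2020 is inside that window, so Dorora Republic is at UTC+09:30.
07:00 Dorora Republic − 9h30m = 21:30 UTC (rolling into the previous day, 20 October 2020).
1 February 2020 is a Saturday, so the first Friday is February 7 and the fourth is February 28.
1 November 2020 is a Sunday, so the first Sunday is November 1 and the third is November 15.
At the standard offset (UTC+04:00), 21:30 UTC + 4h = 01:30 Ardax Administrative Region standard time (rolling into the next day, 21 October 2020).
The standard-time date in Ardax Administrative Region, October 21, 2020, falls between 28 February and 15 November, so daylight saving is in effect and Ardax Administrative Region is at UTC+05:00.
21:30 UTC + 5h = 02:30 Ardax Administrative Region (rolling into the next day, 21 October 2020).

02:30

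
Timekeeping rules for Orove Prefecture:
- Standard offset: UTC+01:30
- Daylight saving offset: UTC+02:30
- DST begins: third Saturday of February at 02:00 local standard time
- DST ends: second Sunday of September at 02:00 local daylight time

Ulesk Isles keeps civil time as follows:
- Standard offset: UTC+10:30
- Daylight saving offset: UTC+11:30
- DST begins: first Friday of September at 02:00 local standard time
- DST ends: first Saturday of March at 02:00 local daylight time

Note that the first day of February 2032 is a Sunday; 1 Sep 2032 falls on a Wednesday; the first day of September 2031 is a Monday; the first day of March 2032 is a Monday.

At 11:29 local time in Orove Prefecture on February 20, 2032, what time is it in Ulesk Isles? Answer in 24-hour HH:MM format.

1 February 2032 is a Sunday, so the first Saturday is February 7 and the third is February 21.
1 September 2032 is a Wednesday, so the first Sunday is September 5 and the second is September 12.
February 20, 2032 does not fall between 21 February and 12 September, so daylight saving is not in effect and Orove Prefecture is at UTC+01:30.
11:29 Orove Prefecture − 1h30m = 09:59 UTC.
1 September 2031 is a Monday, so the first Friday is September 5.
1 March 2032 is a Monday, so the first Saturday is March 6.
At the standard offset (UTC+10:30), 09:59 UTC + 10h30m = 20:29 Ulesk Isles standard time.
The standard-time date in Ulesk Isles, February 20, 2032, lies within the daylight-saving period (5 September 2031 – 6 March 2032), so Ulesk Isles is on daylight time, UTC+11:30.
09:59 UTC + 11h30m = 21:29 Ulesk Isles.

21:29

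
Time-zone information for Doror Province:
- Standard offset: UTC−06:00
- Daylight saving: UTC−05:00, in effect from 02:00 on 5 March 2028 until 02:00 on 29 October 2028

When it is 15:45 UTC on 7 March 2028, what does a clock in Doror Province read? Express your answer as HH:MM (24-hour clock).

10:45

At the standard offset (UTC−06:00), 15:45 UTC − 6h = 09:45 Doror Province standard time.
Daylight saving runs 5 March – 29 October; the standard-time date in Doror Province, 7 March 2028, is inside that window, so Doror Province is at UTC−05:00.
15:45 UTC − 5h = 10:45 local.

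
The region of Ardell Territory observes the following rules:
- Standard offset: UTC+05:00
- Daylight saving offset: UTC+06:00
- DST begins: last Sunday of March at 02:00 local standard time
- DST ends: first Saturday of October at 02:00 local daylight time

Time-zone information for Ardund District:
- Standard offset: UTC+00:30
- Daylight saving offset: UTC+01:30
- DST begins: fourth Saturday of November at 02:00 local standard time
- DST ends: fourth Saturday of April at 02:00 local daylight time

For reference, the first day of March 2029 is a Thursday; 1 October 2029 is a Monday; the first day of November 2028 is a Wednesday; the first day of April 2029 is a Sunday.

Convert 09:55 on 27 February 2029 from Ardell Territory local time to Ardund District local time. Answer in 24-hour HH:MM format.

06:25

1 March 2029 is a Thursday, so Sundays fall on 4, 11, 18, 25; the last is March 25.
1 October 2029 is a Monday, so the first Saturday is October 6.
Daylight saving runs 25 March – 6 October; 27 February 2029 is outside that window, so Ardell Territory is on standard time at UTC+05:00.
09:55 Ardell Territory − 5h = 04:55 UTC.
1 November 2028 is a Wednesday, so the first Saturday is November 4 and the fourth is November 25.
1 April 2029 is a Sunday, so the first Saturday is April 7 and the fourth is April 28.
At the standard offset (UTC+00:30), 04:55 UTC + 0h30m = 05:25 Ardund District standard time.
Daylight saving runs 25 November 2028 – 28 April 2029; the standard-time date in Ardund District, 27 February 2029, is inside that window, so Ardund District is at UTC+01:30.
04:55 UTC + 1h30m = 06:25 Ardund District.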